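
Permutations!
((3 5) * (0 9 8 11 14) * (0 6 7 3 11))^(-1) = [8, 1, 2, 7, 4, 3, 14, 6, 9, 0, 10, 5, 12, 13, 11] = (0 8 9)(3 7 6 14 11 5)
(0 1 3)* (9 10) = (0 1 3)(9 10) = [1, 3, 2, 0, 4, 5, 6, 7, 8, 10, 9]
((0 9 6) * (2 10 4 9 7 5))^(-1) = (0 6 9 4 10 2 5 7) = [6, 1, 5, 3, 10, 7, 9, 0, 8, 4, 2]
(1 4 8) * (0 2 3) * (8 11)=(0 2 3)(1 4 11 8)=[2, 4, 3, 0, 11, 5, 6, 7, 1, 9, 10, 8]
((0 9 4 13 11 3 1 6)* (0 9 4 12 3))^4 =(13)(1 3 12 9 6) =[0, 3, 2, 12, 4, 5, 1, 7, 8, 6, 10, 11, 9, 13]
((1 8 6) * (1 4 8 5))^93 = (8)(1 5) = [0, 5, 2, 3, 4, 1, 6, 7, 8]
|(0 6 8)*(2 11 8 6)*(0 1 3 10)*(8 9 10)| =|(0 2 11 9 10)(1 3 8)| =15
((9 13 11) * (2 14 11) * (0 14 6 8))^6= [6, 1, 9, 3, 4, 5, 13, 7, 2, 14, 10, 0, 12, 11, 8]= (0 6 13 11)(2 9 14 8)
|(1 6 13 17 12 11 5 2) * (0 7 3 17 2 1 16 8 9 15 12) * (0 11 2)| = |(0 7 3 17 11 5 1 6 13)(2 16 8 9 15 12)| = 18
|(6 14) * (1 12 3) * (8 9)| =|(1 12 3)(6 14)(8 9)| =6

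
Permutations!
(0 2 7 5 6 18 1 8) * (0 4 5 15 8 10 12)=[2, 10, 7, 3, 5, 6, 18, 15, 4, 9, 12, 11, 0, 13, 14, 8, 16, 17, 1]=(0 2 7 15 8 4 5 6 18 1 10 12)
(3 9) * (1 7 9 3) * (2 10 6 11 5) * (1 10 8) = (1 7 9 10 6 11 5 2 8) = [0, 7, 8, 3, 4, 2, 11, 9, 1, 10, 6, 5]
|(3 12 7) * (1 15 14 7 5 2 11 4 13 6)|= 12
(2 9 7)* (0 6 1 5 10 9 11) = (0 6 1 5 10 9 7 2 11) = [6, 5, 11, 3, 4, 10, 1, 2, 8, 7, 9, 0]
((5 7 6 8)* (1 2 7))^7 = (1 2 7 6 8 5) = [0, 2, 7, 3, 4, 1, 8, 6, 5]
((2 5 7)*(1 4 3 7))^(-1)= (1 5 2 7 3 4)= [0, 5, 7, 4, 1, 2, 6, 3]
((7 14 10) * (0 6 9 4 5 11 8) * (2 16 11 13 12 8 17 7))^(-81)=(0 8 12 13 5 4 9 6)(2 17 10 11 14 16 7)=[8, 1, 17, 3, 9, 4, 0, 2, 12, 6, 11, 14, 13, 5, 16, 15, 7, 10]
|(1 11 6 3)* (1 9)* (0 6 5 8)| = |(0 6 3 9 1 11 5 8)| = 8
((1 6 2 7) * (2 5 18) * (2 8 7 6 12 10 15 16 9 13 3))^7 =(1 3)(2 12)(5 15)(6 10)(7 13)(8 9)(16 18) =[0, 3, 12, 1, 4, 15, 10, 13, 9, 8, 6, 11, 2, 7, 14, 5, 18, 17, 16]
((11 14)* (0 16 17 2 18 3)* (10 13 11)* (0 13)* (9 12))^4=(0 18 14 17 13)(2 11 16 3 10)=[18, 1, 11, 10, 4, 5, 6, 7, 8, 9, 2, 16, 12, 0, 17, 15, 3, 13, 14]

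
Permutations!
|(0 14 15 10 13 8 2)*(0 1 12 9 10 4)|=28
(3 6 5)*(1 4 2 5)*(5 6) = (1 4 2 6)(3 5) = [0, 4, 6, 5, 2, 3, 1]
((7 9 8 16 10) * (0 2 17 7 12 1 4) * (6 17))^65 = [9, 17, 8, 3, 7, 5, 16, 12, 4, 1, 2, 11, 6, 13, 14, 15, 0, 10] = (0 9 1 17 10 2 8 4 7 12 6 16)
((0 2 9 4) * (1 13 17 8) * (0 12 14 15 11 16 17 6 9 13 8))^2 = [13, 1, 6, 3, 14, 5, 4, 7, 8, 12, 10, 17, 15, 9, 11, 16, 0, 2] = (0 13 9 12 15 16)(2 6 4 14 11 17)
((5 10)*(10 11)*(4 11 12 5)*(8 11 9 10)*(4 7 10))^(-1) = (4 9)(5 12)(7 10)(8 11) = [0, 1, 2, 3, 9, 12, 6, 10, 11, 4, 7, 8, 5]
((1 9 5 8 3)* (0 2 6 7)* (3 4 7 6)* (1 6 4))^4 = (9)(0 4 3)(2 7 6) = [4, 1, 7, 0, 3, 5, 2, 6, 8, 9]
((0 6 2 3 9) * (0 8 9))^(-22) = [2, 1, 0, 6, 4, 5, 3, 7, 8, 9] = (9)(0 2)(3 6)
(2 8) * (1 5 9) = (1 5 9)(2 8) = [0, 5, 8, 3, 4, 9, 6, 7, 2, 1]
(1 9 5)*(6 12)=(1 9 5)(6 12)=[0, 9, 2, 3, 4, 1, 12, 7, 8, 5, 10, 11, 6]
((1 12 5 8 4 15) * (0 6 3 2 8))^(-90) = (15) = [0, 1, 2, 3, 4, 5, 6, 7, 8, 9, 10, 11, 12, 13, 14, 15]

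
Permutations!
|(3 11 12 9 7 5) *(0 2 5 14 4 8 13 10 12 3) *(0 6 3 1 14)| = 15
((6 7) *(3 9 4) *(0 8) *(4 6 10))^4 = (3 10 6)(4 7 9) = [0, 1, 2, 10, 7, 5, 3, 9, 8, 4, 6]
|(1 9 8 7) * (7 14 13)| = 6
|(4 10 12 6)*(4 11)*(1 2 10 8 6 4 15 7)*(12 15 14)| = 30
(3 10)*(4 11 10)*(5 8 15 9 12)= [0, 1, 2, 4, 11, 8, 6, 7, 15, 12, 3, 10, 5, 13, 14, 9]= (3 4 11 10)(5 8 15 9 12)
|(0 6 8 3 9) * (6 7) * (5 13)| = |(0 7 6 8 3 9)(5 13)| = 6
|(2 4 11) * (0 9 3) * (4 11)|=|(0 9 3)(2 11)|=6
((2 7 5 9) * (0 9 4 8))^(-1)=[8, 1, 9, 3, 5, 7, 6, 2, 4, 0]=(0 8 4 5 7 2 9)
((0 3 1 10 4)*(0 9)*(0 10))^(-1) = (0 1 3)(4 10 9) = [1, 3, 2, 0, 10, 5, 6, 7, 8, 4, 9]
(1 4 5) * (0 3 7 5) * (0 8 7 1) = [3, 4, 2, 1, 8, 0, 6, 5, 7] = (0 3 1 4 8 7 5)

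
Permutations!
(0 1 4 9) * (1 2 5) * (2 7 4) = (0 7 4 9)(1 2 5) = [7, 2, 5, 3, 9, 1, 6, 4, 8, 0]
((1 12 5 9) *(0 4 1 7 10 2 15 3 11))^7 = (0 10 1 15 5 11 7 4 2 12 3 9) = [10, 15, 12, 9, 2, 11, 6, 4, 8, 0, 1, 7, 3, 13, 14, 5]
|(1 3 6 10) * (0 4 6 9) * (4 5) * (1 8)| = 9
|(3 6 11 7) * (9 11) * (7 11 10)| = |(11)(3 6 9 10 7)| = 5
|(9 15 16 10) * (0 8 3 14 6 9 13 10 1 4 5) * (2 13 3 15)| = 7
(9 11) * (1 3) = (1 3)(9 11) = [0, 3, 2, 1, 4, 5, 6, 7, 8, 11, 10, 9]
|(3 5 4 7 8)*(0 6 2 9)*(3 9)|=9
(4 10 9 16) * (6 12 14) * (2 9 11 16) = (2 9)(4 10 11 16)(6 12 14) = [0, 1, 9, 3, 10, 5, 12, 7, 8, 2, 11, 16, 14, 13, 6, 15, 4]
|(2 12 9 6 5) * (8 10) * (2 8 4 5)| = 4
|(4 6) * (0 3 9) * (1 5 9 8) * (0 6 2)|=|(0 3 8 1 5 9 6 4 2)|=9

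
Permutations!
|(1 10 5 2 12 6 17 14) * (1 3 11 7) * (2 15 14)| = 8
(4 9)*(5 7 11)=(4 9)(5 7 11)=[0, 1, 2, 3, 9, 7, 6, 11, 8, 4, 10, 5]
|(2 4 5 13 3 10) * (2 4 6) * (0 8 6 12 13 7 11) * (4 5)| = |(0 8 6 2 12 13 3 10 5 7 11)| = 11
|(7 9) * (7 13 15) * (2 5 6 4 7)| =|(2 5 6 4 7 9 13 15)| =8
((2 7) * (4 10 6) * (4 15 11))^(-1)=[0, 1, 7, 3, 11, 5, 10, 2, 8, 9, 4, 15, 12, 13, 14, 6]=(2 7)(4 11 15 6 10)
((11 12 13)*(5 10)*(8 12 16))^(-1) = [0, 1, 2, 3, 4, 10, 6, 7, 16, 9, 5, 13, 8, 12, 14, 15, 11] = (5 10)(8 16 11 13 12)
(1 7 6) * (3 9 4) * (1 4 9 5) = (9)(1 7 6 4 3 5) = [0, 7, 2, 5, 3, 1, 4, 6, 8, 9]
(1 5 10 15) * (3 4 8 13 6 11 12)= (1 5 10 15)(3 4 8 13 6 11 12)= [0, 5, 2, 4, 8, 10, 11, 7, 13, 9, 15, 12, 3, 6, 14, 1]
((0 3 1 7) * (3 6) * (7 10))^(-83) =(0 6 3 1 10 7) =[6, 10, 2, 1, 4, 5, 3, 0, 8, 9, 7]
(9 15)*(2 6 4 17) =(2 6 4 17)(9 15) =[0, 1, 6, 3, 17, 5, 4, 7, 8, 15, 10, 11, 12, 13, 14, 9, 16, 2]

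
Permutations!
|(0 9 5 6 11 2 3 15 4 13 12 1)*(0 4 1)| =|(0 9 5 6 11 2 3 15 1 4 13 12)| =12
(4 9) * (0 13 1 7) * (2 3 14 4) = [13, 7, 3, 14, 9, 5, 6, 0, 8, 2, 10, 11, 12, 1, 4] = (0 13 1 7)(2 3 14 4 9)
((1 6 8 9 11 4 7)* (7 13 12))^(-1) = (1 7 12 13 4 11 9 8 6) = [0, 7, 2, 3, 11, 5, 1, 12, 6, 8, 10, 9, 13, 4]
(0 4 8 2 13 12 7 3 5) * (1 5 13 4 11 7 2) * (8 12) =(0 11 7 3 13 8 1 5)(2 4 12) =[11, 5, 4, 13, 12, 0, 6, 3, 1, 9, 10, 7, 2, 8]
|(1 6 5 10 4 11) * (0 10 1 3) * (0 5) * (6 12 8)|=10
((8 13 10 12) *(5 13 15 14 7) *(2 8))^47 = (2 15 7 13 12 8 14 5 10) = [0, 1, 15, 3, 4, 10, 6, 13, 14, 9, 2, 11, 8, 12, 5, 7]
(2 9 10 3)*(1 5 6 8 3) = (1 5 6 8 3 2 9 10) = [0, 5, 9, 2, 4, 6, 8, 7, 3, 10, 1]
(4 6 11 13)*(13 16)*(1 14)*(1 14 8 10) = (1 8 10)(4 6 11 16 13) = [0, 8, 2, 3, 6, 5, 11, 7, 10, 9, 1, 16, 12, 4, 14, 15, 13]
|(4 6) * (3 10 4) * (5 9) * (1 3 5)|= |(1 3 10 4 6 5 9)|= 7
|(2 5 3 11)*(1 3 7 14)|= 7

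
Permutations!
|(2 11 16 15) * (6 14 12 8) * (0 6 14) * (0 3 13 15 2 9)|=|(0 6 3 13 15 9)(2 11 16)(8 14 12)|=6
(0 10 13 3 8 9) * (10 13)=(0 13 3 8 9)=[13, 1, 2, 8, 4, 5, 6, 7, 9, 0, 10, 11, 12, 3]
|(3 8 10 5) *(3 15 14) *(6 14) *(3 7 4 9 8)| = 9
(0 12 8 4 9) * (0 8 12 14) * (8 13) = (0 14)(4 9 13 8) = [14, 1, 2, 3, 9, 5, 6, 7, 4, 13, 10, 11, 12, 8, 0]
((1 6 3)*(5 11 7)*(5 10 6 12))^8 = (12) = [0, 1, 2, 3, 4, 5, 6, 7, 8, 9, 10, 11, 12]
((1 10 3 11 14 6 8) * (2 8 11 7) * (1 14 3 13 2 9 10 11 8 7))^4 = [0, 11, 13, 1, 4, 5, 8, 2, 14, 7, 9, 3, 12, 10, 6] = (1 11 3)(2 13 10 9 7)(6 8 14)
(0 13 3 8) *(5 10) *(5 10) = (0 13 3 8) = [13, 1, 2, 8, 4, 5, 6, 7, 0, 9, 10, 11, 12, 3]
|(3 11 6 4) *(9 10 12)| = |(3 11 6 4)(9 10 12)| = 12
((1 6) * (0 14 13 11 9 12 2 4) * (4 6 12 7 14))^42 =[0, 2, 1, 3, 4, 5, 12, 13, 8, 14, 10, 7, 6, 9, 11] =(1 2)(6 12)(7 13 9 14 11)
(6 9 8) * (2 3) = (2 3)(6 9 8) = [0, 1, 3, 2, 4, 5, 9, 7, 6, 8]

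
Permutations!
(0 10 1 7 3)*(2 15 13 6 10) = [2, 7, 15, 0, 4, 5, 10, 3, 8, 9, 1, 11, 12, 6, 14, 13] = (0 2 15 13 6 10 1 7 3)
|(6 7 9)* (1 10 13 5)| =12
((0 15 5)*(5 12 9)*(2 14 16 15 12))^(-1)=[5, 1, 15, 3, 4, 9, 6, 7, 8, 12, 10, 11, 0, 13, 2, 16, 14]=(0 5 9 12)(2 15 16 14)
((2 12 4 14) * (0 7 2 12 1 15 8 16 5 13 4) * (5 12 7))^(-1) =(0 12 16 8 15 1 2 7 14 4 13 5) =[12, 2, 7, 3, 13, 0, 6, 14, 15, 9, 10, 11, 16, 5, 4, 1, 8]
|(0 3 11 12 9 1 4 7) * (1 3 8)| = |(0 8 1 4 7)(3 11 12 9)| = 20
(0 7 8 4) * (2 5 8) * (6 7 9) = [9, 1, 5, 3, 0, 8, 7, 2, 4, 6] = (0 9 6 7 2 5 8 4)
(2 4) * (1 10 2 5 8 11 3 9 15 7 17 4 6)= (1 10 2 6)(3 9 15 7 17 4 5 8 11)= [0, 10, 6, 9, 5, 8, 1, 17, 11, 15, 2, 3, 12, 13, 14, 7, 16, 4]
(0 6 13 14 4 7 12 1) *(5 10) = (0 6 13 14 4 7 12 1)(5 10) = [6, 0, 2, 3, 7, 10, 13, 12, 8, 9, 5, 11, 1, 14, 4]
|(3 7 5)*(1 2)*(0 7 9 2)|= 7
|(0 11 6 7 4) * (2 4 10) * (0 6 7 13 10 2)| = |(0 11 7 2 4 6 13 10)| = 8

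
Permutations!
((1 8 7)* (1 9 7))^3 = (1 8)(7 9) = [0, 8, 2, 3, 4, 5, 6, 9, 1, 7]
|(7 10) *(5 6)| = |(5 6)(7 10)| = 2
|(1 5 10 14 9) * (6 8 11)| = |(1 5 10 14 9)(6 8 11)| = 15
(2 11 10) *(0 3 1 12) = (0 3 1 12)(2 11 10) = [3, 12, 11, 1, 4, 5, 6, 7, 8, 9, 2, 10, 0]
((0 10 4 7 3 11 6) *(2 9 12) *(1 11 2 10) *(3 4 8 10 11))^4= (0 9)(1 12)(2 6)(3 11)= [9, 12, 6, 11, 4, 5, 2, 7, 8, 0, 10, 3, 1]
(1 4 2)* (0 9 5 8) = (0 9 5 8)(1 4 2) = [9, 4, 1, 3, 2, 8, 6, 7, 0, 5]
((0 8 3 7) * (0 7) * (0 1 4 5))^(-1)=(0 5 4 1 3 8)=[5, 3, 2, 8, 1, 4, 6, 7, 0]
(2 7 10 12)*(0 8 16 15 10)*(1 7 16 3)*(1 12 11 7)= (0 8 3 12 2 16 15 10 11 7)= [8, 1, 16, 12, 4, 5, 6, 0, 3, 9, 11, 7, 2, 13, 14, 10, 15]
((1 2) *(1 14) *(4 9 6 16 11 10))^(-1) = [0, 14, 1, 3, 10, 5, 9, 7, 8, 4, 11, 16, 12, 13, 2, 15, 6] = (1 14 2)(4 10 11 16 6 9)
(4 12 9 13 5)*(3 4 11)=(3 4 12 9 13 5 11)=[0, 1, 2, 4, 12, 11, 6, 7, 8, 13, 10, 3, 9, 5]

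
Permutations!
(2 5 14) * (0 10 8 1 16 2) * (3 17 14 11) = (0 10 8 1 16 2 5 11 3 17 14) = [10, 16, 5, 17, 4, 11, 6, 7, 1, 9, 8, 3, 12, 13, 0, 15, 2, 14]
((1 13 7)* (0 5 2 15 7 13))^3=(0 15)(1 2)(5 7)=[15, 2, 1, 3, 4, 7, 6, 5, 8, 9, 10, 11, 12, 13, 14, 0]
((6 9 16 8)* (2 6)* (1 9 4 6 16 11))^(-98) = (1 9 11)(2 16 8) = [0, 9, 16, 3, 4, 5, 6, 7, 2, 11, 10, 1, 12, 13, 14, 15, 8]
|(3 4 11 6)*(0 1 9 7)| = 4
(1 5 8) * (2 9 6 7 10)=(1 5 8)(2 9 6 7 10)=[0, 5, 9, 3, 4, 8, 7, 10, 1, 6, 2]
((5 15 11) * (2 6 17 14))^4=(17)(5 15 11)=[0, 1, 2, 3, 4, 15, 6, 7, 8, 9, 10, 5, 12, 13, 14, 11, 16, 17]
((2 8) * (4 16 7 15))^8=(16)=[0, 1, 2, 3, 4, 5, 6, 7, 8, 9, 10, 11, 12, 13, 14, 15, 16]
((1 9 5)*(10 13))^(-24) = (13) = [0, 1, 2, 3, 4, 5, 6, 7, 8, 9, 10, 11, 12, 13]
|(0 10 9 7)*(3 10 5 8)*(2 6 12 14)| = |(0 5 8 3 10 9 7)(2 6 12 14)| = 28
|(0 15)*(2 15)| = |(0 2 15)| = 3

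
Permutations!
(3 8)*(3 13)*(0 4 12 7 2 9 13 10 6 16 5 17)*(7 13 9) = (0 4 12 13 3 8 10 6 16 5 17)(2 7) = [4, 1, 7, 8, 12, 17, 16, 2, 10, 9, 6, 11, 13, 3, 14, 15, 5, 0]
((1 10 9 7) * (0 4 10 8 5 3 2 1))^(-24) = (0 4 10 9 7)(1 8 5 3 2) = [4, 8, 1, 2, 10, 3, 6, 0, 5, 7, 9]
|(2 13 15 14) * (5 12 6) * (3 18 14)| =|(2 13 15 3 18 14)(5 12 6)| =6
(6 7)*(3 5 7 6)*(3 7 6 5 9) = [0, 1, 2, 9, 4, 6, 5, 7, 8, 3] = (3 9)(5 6)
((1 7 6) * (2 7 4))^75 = (7) = [0, 1, 2, 3, 4, 5, 6, 7]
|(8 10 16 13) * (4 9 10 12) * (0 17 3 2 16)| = |(0 17 3 2 16 13 8 12 4 9 10)| = 11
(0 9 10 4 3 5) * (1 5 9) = (0 1 5)(3 9 10 4) = [1, 5, 2, 9, 3, 0, 6, 7, 8, 10, 4]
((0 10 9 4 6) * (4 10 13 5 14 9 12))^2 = (0 5 9 12 6 13 14 10 4) = [5, 1, 2, 3, 0, 9, 13, 7, 8, 12, 4, 11, 6, 14, 10]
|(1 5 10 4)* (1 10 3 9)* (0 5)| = |(0 5 3 9 1)(4 10)| = 10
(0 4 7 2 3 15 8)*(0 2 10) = (0 4 7 10)(2 3 15 8) = [4, 1, 3, 15, 7, 5, 6, 10, 2, 9, 0, 11, 12, 13, 14, 8]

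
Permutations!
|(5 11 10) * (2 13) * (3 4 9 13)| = 15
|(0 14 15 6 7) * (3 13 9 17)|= |(0 14 15 6 7)(3 13 9 17)|= 20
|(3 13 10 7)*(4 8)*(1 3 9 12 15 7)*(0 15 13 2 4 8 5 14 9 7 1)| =|(0 15 1 3 2 4 5 14 9 12 13 10)| =12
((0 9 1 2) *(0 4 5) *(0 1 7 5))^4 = (0 1 9 2 7 4 5) = [1, 9, 7, 3, 5, 0, 6, 4, 8, 2]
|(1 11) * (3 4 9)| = 6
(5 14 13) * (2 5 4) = [0, 1, 5, 3, 2, 14, 6, 7, 8, 9, 10, 11, 12, 4, 13] = (2 5 14 13 4)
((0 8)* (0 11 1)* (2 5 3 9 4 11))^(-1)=(0 1 11 4 9 3 5 2 8)=[1, 11, 8, 5, 9, 2, 6, 7, 0, 3, 10, 4]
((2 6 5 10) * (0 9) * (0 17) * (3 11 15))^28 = (0 9 17)(3 11 15) = [9, 1, 2, 11, 4, 5, 6, 7, 8, 17, 10, 15, 12, 13, 14, 3, 16, 0]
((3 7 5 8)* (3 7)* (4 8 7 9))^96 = (9) = [0, 1, 2, 3, 4, 5, 6, 7, 8, 9]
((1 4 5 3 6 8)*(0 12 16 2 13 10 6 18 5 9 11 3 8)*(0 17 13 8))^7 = [9, 0, 18, 8, 12, 4, 10, 7, 5, 16, 13, 2, 11, 17, 14, 15, 3, 6, 1] = (0 9 16 3 8 5 4 12 11 2 18 1)(6 10 13 17)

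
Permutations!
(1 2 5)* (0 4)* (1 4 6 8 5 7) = (0 6 8 5 4)(1 2 7) = [6, 2, 7, 3, 0, 4, 8, 1, 5]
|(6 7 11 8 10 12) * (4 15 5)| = 6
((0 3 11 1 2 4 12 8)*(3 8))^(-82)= (1 4 3)(2 12 11)= [0, 4, 12, 1, 3, 5, 6, 7, 8, 9, 10, 2, 11]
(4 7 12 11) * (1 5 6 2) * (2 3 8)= (1 5 6 3 8 2)(4 7 12 11)= [0, 5, 1, 8, 7, 6, 3, 12, 2, 9, 10, 4, 11]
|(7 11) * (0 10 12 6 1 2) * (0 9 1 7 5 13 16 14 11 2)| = 40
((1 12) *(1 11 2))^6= [0, 11, 12, 3, 4, 5, 6, 7, 8, 9, 10, 1, 2]= (1 11)(2 12)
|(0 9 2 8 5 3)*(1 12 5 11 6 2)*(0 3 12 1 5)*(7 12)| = 20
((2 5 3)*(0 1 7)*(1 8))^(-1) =(0 7 1 8)(2 3 5) =[7, 8, 3, 5, 4, 2, 6, 1, 0]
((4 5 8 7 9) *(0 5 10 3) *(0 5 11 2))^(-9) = (11)(3 4 7 5 10 9 8) = [0, 1, 2, 4, 7, 10, 6, 5, 3, 8, 9, 11]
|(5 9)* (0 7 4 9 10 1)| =7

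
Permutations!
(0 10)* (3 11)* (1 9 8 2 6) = (0 10)(1 9 8 2 6)(3 11) = [10, 9, 6, 11, 4, 5, 1, 7, 2, 8, 0, 3]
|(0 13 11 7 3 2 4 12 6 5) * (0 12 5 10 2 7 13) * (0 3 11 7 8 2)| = |(0 3 8 2 4 5 12 6 10)(7 11 13)| = 9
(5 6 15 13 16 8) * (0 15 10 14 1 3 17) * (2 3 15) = [2, 15, 3, 17, 4, 6, 10, 7, 5, 9, 14, 11, 12, 16, 1, 13, 8, 0] = (0 2 3 17)(1 15 13 16 8 5 6 10 14)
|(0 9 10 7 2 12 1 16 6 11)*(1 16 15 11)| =11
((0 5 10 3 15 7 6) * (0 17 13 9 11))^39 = (0 6 5 17 10 13 3 9 15 11 7) = [6, 1, 2, 9, 4, 17, 5, 0, 8, 15, 13, 7, 12, 3, 14, 11, 16, 10]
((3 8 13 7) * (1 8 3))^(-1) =(1 7 13 8) =[0, 7, 2, 3, 4, 5, 6, 13, 1, 9, 10, 11, 12, 8]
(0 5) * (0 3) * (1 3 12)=[5, 3, 2, 0, 4, 12, 6, 7, 8, 9, 10, 11, 1]=(0 5 12 1 3)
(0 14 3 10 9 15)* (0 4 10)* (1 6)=(0 14 3)(1 6)(4 10 9 15)=[14, 6, 2, 0, 10, 5, 1, 7, 8, 15, 9, 11, 12, 13, 3, 4]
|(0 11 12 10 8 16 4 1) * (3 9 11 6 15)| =12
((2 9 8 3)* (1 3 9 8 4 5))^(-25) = [0, 8, 4, 9, 3, 2, 6, 7, 5, 1] = (1 8 5 2 4 3 9)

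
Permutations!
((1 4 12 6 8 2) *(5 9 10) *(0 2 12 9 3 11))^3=(12)(0 4 5)(1 10 11)(2 9 3)=[4, 10, 9, 2, 5, 0, 6, 7, 8, 3, 11, 1, 12]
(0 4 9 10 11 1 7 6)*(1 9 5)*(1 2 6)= (0 4 5 2 6)(1 7)(9 10 11)= [4, 7, 6, 3, 5, 2, 0, 1, 8, 10, 11, 9]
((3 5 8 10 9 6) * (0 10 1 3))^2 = (0 9)(1 5)(3 8)(6 10) = [9, 5, 2, 8, 4, 1, 10, 7, 3, 0, 6]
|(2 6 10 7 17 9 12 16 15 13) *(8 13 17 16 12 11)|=11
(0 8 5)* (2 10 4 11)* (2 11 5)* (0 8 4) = (11)(0 4 5 8 2 10) = [4, 1, 10, 3, 5, 8, 6, 7, 2, 9, 0, 11]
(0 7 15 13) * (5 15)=(0 7 5 15 13)=[7, 1, 2, 3, 4, 15, 6, 5, 8, 9, 10, 11, 12, 0, 14, 13]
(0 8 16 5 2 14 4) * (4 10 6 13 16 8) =(0 4)(2 14 10 6 13 16 5) =[4, 1, 14, 3, 0, 2, 13, 7, 8, 9, 6, 11, 12, 16, 10, 15, 5]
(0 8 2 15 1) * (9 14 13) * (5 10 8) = (0 5 10 8 2 15 1)(9 14 13) = [5, 0, 15, 3, 4, 10, 6, 7, 2, 14, 8, 11, 12, 9, 13, 1]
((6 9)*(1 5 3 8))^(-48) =[0, 1, 2, 3, 4, 5, 6, 7, 8, 9] =(9)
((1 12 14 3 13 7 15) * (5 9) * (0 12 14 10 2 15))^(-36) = (0 15 13 10 14)(1 7 2 3 12) = [15, 7, 3, 12, 4, 5, 6, 2, 8, 9, 14, 11, 1, 10, 0, 13]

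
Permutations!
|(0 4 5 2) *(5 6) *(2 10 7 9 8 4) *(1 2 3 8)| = 11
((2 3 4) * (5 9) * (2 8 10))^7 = [0, 1, 4, 8, 10, 9, 6, 7, 2, 5, 3] = (2 4 10 3 8)(5 9)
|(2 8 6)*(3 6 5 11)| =6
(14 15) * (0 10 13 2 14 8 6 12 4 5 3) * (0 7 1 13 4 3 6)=(0 10 4 5 6 12 3 7 1 13 2 14 15 8)=[10, 13, 14, 7, 5, 6, 12, 1, 0, 9, 4, 11, 3, 2, 15, 8]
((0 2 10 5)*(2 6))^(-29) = (0 6 2 10 5) = [6, 1, 10, 3, 4, 0, 2, 7, 8, 9, 5]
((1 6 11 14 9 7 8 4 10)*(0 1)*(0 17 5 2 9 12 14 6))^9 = (0 1)(2 9 7 8 4 10 17 5)(6 11)(12 14) = [1, 0, 9, 3, 10, 2, 11, 8, 4, 7, 17, 6, 14, 13, 12, 15, 16, 5]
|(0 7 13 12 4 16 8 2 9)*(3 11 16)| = 11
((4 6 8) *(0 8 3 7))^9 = [6, 1, 2, 8, 7, 5, 0, 4, 3] = (0 6)(3 8)(4 7)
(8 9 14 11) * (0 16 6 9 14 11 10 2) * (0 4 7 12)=[16, 1, 4, 3, 7, 5, 9, 12, 14, 11, 2, 8, 0, 13, 10, 15, 6]=(0 16 6 9 11 8 14 10 2 4 7 12)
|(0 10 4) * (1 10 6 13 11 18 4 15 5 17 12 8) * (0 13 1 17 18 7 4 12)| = 20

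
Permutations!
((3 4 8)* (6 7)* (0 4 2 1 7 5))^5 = (0 1 4 7 8 6 3 5 2) = [1, 4, 0, 5, 7, 2, 3, 8, 6]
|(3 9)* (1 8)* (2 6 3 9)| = 6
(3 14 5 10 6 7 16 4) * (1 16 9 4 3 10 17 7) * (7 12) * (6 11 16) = (1 6)(3 14 5 17 12 7 9 4 10 11 16) = [0, 6, 2, 14, 10, 17, 1, 9, 8, 4, 11, 16, 7, 13, 5, 15, 3, 12]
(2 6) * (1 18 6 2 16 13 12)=[0, 18, 2, 3, 4, 5, 16, 7, 8, 9, 10, 11, 1, 12, 14, 15, 13, 17, 6]=(1 18 6 16 13 12)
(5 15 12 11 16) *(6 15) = (5 6 15 12 11 16) = [0, 1, 2, 3, 4, 6, 15, 7, 8, 9, 10, 16, 11, 13, 14, 12, 5]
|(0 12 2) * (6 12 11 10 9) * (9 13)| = 8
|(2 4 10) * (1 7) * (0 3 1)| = 12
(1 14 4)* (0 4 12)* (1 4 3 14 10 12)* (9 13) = [3, 10, 2, 14, 4, 5, 6, 7, 8, 13, 12, 11, 0, 9, 1] = (0 3 14 1 10 12)(9 13)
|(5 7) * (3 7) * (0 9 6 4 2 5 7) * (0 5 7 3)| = 8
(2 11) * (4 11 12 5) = (2 12 5 4 11) = [0, 1, 12, 3, 11, 4, 6, 7, 8, 9, 10, 2, 5]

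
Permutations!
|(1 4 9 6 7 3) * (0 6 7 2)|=|(0 6 2)(1 4 9 7 3)|=15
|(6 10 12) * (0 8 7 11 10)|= |(0 8 7 11 10 12 6)|= 7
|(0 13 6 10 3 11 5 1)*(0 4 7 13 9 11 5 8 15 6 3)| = 42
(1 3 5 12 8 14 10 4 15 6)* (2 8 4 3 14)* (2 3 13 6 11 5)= (1 14 10 13 6)(2 8 3)(4 15 11 5 12)= [0, 14, 8, 2, 15, 12, 1, 7, 3, 9, 13, 5, 4, 6, 10, 11]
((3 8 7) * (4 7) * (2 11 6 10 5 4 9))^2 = (2 6 5 7 8)(3 9 11 10 4) = [0, 1, 6, 9, 3, 7, 5, 8, 2, 11, 4, 10]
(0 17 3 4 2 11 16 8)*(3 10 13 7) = (0 17 10 13 7 3 4 2 11 16 8) = [17, 1, 11, 4, 2, 5, 6, 3, 0, 9, 13, 16, 12, 7, 14, 15, 8, 10]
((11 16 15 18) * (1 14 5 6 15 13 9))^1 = (1 14 5 6 15 18 11 16 13 9) = [0, 14, 2, 3, 4, 6, 15, 7, 8, 1, 10, 16, 12, 9, 5, 18, 13, 17, 11]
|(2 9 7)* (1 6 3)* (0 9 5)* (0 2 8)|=12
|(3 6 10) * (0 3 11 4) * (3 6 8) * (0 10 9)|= |(0 6 9)(3 8)(4 10 11)|= 6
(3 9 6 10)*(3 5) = [0, 1, 2, 9, 4, 3, 10, 7, 8, 6, 5] = (3 9 6 10 5)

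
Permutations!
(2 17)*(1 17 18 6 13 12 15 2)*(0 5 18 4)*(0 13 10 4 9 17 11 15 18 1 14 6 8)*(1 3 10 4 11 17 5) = [1, 17, 9, 10, 13, 3, 4, 7, 0, 5, 11, 15, 18, 12, 6, 2, 16, 14, 8] = (0 1 17 14 6 4 13 12 18 8)(2 9 5 3 10 11 15)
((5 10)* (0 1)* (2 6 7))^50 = [0, 1, 7, 3, 4, 5, 2, 6, 8, 9, 10] = (10)(2 7 6)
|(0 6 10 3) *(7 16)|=4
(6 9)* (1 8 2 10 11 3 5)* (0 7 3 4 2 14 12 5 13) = (0 7 3 13)(1 8 14 12 5)(2 10 11 4)(6 9) = [7, 8, 10, 13, 2, 1, 9, 3, 14, 6, 11, 4, 5, 0, 12]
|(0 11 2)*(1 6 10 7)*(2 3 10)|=8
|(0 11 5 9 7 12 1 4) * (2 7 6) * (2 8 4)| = 28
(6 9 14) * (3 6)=[0, 1, 2, 6, 4, 5, 9, 7, 8, 14, 10, 11, 12, 13, 3]=(3 6 9 14)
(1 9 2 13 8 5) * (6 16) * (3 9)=(1 3 9 2 13 8 5)(6 16)=[0, 3, 13, 9, 4, 1, 16, 7, 5, 2, 10, 11, 12, 8, 14, 15, 6]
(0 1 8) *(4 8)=(0 1 4 8)=[1, 4, 2, 3, 8, 5, 6, 7, 0]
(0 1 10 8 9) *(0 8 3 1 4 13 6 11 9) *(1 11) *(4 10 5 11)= (0 10 3 4 13 6 1 5 11 9 8)= [10, 5, 2, 4, 13, 11, 1, 7, 0, 8, 3, 9, 12, 6]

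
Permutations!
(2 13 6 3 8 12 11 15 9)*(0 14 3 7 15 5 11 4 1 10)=[14, 10, 13, 8, 1, 11, 7, 15, 12, 2, 0, 5, 4, 6, 3, 9]=(0 14 3 8 12 4 1 10)(2 13 6 7 15 9)(5 11)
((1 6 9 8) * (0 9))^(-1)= (0 6 1 8 9)= [6, 8, 2, 3, 4, 5, 1, 7, 9, 0]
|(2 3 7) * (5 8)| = 6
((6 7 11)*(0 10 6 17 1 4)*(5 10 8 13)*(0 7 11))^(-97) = (0 13 10 11 1 7 8 5 6 17 4) = [13, 7, 2, 3, 0, 6, 17, 8, 5, 9, 11, 1, 12, 10, 14, 15, 16, 4]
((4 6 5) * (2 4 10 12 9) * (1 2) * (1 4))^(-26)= [0, 1, 2, 3, 12, 4, 9, 7, 8, 10, 6, 11, 5]= (4 12 5)(6 9 10)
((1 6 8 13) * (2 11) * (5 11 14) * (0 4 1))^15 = (0 6)(1 13)(2 11 5 14)(4 8) = [6, 13, 11, 3, 8, 14, 0, 7, 4, 9, 10, 5, 12, 1, 2]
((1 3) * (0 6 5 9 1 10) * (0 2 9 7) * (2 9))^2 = (0 5)(1 10)(3 9)(6 7) = [5, 10, 2, 9, 4, 0, 7, 6, 8, 3, 1]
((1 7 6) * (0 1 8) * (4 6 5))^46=(0 4 1 6 7 8 5)=[4, 6, 2, 3, 1, 0, 7, 8, 5]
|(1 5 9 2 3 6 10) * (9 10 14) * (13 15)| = |(1 5 10)(2 3 6 14 9)(13 15)| = 30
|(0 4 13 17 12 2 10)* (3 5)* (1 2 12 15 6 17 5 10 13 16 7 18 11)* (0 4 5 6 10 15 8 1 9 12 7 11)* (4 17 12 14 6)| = 19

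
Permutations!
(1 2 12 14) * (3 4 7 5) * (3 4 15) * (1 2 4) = [0, 4, 12, 15, 7, 1, 6, 5, 8, 9, 10, 11, 14, 13, 2, 3] = (1 4 7 5)(2 12 14)(3 15)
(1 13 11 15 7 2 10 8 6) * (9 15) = (1 13 11 9 15 7 2 10 8 6) = [0, 13, 10, 3, 4, 5, 1, 2, 6, 15, 8, 9, 12, 11, 14, 7]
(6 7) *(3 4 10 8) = (3 4 10 8)(6 7) = [0, 1, 2, 4, 10, 5, 7, 6, 3, 9, 8]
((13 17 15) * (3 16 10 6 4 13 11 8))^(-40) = (17) = [0, 1, 2, 3, 4, 5, 6, 7, 8, 9, 10, 11, 12, 13, 14, 15, 16, 17]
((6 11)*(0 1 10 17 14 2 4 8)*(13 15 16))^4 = [14, 2, 1, 3, 10, 5, 6, 7, 17, 9, 4, 11, 12, 15, 0, 16, 13, 8] = (0 14)(1 2)(4 10)(8 17)(13 15 16)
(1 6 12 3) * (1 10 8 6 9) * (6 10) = (1 9)(3 6 12)(8 10) = [0, 9, 2, 6, 4, 5, 12, 7, 10, 1, 8, 11, 3]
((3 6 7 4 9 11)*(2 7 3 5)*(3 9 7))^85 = [0, 1, 3, 6, 7, 2, 9, 4, 8, 11, 10, 5] = (2 3 6 9 11 5)(4 7)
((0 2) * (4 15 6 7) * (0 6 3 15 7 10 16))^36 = [2, 1, 6, 3, 4, 5, 10, 7, 8, 9, 16, 11, 12, 13, 14, 15, 0] = (0 2 6 10 16)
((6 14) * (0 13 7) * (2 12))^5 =(0 7 13)(2 12)(6 14) =[7, 1, 12, 3, 4, 5, 14, 13, 8, 9, 10, 11, 2, 0, 6]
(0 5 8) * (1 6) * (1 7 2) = (0 5 8)(1 6 7 2) = [5, 6, 1, 3, 4, 8, 7, 2, 0]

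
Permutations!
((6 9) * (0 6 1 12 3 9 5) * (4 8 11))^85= (0 6 5)(1 12 3 9)(4 8 11)= [6, 12, 2, 9, 8, 0, 5, 7, 11, 1, 10, 4, 3]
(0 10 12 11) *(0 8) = (0 10 12 11 8) = [10, 1, 2, 3, 4, 5, 6, 7, 0, 9, 12, 8, 11]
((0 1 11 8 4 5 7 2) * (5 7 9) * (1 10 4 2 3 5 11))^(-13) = (0 11 3 10 8 5 4 2 9 7) = [11, 1, 9, 10, 2, 4, 6, 0, 5, 7, 8, 3]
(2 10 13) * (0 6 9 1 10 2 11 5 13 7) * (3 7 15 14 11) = (0 6 9 1 10 15 14 11 5 13 3 7) = [6, 10, 2, 7, 4, 13, 9, 0, 8, 1, 15, 5, 12, 3, 11, 14]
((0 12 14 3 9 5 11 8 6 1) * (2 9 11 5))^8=[0, 1, 2, 3, 4, 5, 6, 7, 8, 9, 10, 11, 12, 13, 14]=(14)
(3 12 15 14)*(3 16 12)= (12 15 14 16)= [0, 1, 2, 3, 4, 5, 6, 7, 8, 9, 10, 11, 15, 13, 16, 14, 12]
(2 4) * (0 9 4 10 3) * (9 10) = (0 10 3)(2 9 4) = [10, 1, 9, 0, 2, 5, 6, 7, 8, 4, 3]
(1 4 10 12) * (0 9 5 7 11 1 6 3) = (0 9 5 7 11 1 4 10 12 6 3) = [9, 4, 2, 0, 10, 7, 3, 11, 8, 5, 12, 1, 6]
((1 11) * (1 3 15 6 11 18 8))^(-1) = [0, 8, 2, 11, 4, 5, 15, 7, 18, 9, 10, 6, 12, 13, 14, 3, 16, 17, 1] = (1 8 18)(3 11 6 15)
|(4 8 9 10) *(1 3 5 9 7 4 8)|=|(1 3 5 9 10 8 7 4)|=8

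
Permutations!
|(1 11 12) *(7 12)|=|(1 11 7 12)|=4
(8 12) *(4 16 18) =(4 16 18)(8 12) =[0, 1, 2, 3, 16, 5, 6, 7, 12, 9, 10, 11, 8, 13, 14, 15, 18, 17, 4]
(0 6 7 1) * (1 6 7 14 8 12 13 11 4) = (0 7 6 14 8 12 13 11 4 1) = [7, 0, 2, 3, 1, 5, 14, 6, 12, 9, 10, 4, 13, 11, 8]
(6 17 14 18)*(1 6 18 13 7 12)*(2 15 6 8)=(18)(1 8 2 15 6 17 14 13 7 12)=[0, 8, 15, 3, 4, 5, 17, 12, 2, 9, 10, 11, 1, 7, 13, 6, 16, 14, 18]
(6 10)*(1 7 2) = [0, 7, 1, 3, 4, 5, 10, 2, 8, 9, 6] = (1 7 2)(6 10)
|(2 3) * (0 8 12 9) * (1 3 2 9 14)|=|(0 8 12 14 1 3 9)|=7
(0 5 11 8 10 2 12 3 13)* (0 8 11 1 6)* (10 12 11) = (0 5 1 6)(2 11 10)(3 13 8 12) = [5, 6, 11, 13, 4, 1, 0, 7, 12, 9, 2, 10, 3, 8]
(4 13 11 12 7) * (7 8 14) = (4 13 11 12 8 14 7) = [0, 1, 2, 3, 13, 5, 6, 4, 14, 9, 10, 12, 8, 11, 7]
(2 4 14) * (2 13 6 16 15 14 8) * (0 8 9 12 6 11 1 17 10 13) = (0 8 2 4 9 12 6 16 15 14)(1 17 10 13 11) = [8, 17, 4, 3, 9, 5, 16, 7, 2, 12, 13, 1, 6, 11, 0, 14, 15, 10]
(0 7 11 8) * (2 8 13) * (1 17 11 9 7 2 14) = (0 2 8)(1 17 11 13 14)(7 9) = [2, 17, 8, 3, 4, 5, 6, 9, 0, 7, 10, 13, 12, 14, 1, 15, 16, 11]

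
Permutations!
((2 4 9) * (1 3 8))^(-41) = (1 3 8)(2 4 9) = [0, 3, 4, 8, 9, 5, 6, 7, 1, 2]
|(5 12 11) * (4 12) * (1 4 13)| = 6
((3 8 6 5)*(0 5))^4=(0 6 8 3 5)=[6, 1, 2, 5, 4, 0, 8, 7, 3]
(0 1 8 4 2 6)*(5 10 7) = (0 1 8 4 2 6)(5 10 7) = [1, 8, 6, 3, 2, 10, 0, 5, 4, 9, 7]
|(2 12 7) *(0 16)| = 6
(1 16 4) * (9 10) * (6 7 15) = [0, 16, 2, 3, 1, 5, 7, 15, 8, 10, 9, 11, 12, 13, 14, 6, 4] = (1 16 4)(6 7 15)(9 10)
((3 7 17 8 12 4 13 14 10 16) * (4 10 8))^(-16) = (3 13 10 17 8)(4 12 7 14 16) = [0, 1, 2, 13, 12, 5, 6, 14, 3, 9, 17, 11, 7, 10, 16, 15, 4, 8]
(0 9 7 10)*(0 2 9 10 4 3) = (0 10 2 9 7 4 3) = [10, 1, 9, 0, 3, 5, 6, 4, 8, 7, 2]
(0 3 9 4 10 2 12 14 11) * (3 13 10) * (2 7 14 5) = (0 13 10 7 14 11)(2 12 5)(3 9 4) = [13, 1, 12, 9, 3, 2, 6, 14, 8, 4, 7, 0, 5, 10, 11]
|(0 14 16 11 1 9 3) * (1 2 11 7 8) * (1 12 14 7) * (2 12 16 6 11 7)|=8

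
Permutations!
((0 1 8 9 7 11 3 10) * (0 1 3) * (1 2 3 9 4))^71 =(0 11 7 9)(1 4 8)(2 10 3) =[11, 4, 10, 2, 8, 5, 6, 9, 1, 0, 3, 7]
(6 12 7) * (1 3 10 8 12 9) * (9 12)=[0, 3, 2, 10, 4, 5, 12, 6, 9, 1, 8, 11, 7]=(1 3 10 8 9)(6 12 7)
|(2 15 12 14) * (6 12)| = |(2 15 6 12 14)| = 5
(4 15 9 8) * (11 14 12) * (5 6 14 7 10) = [0, 1, 2, 3, 15, 6, 14, 10, 4, 8, 5, 7, 11, 13, 12, 9] = (4 15 9 8)(5 6 14 12 11 7 10)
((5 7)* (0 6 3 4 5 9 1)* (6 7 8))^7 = (0 1 9 7)(3 5 6 4 8) = [1, 9, 2, 5, 8, 6, 4, 0, 3, 7]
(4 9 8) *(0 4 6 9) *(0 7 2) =[4, 1, 0, 3, 7, 5, 9, 2, 6, 8] =(0 4 7 2)(6 9 8)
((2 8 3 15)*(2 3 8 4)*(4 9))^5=(2 4 9)(3 15)=[0, 1, 4, 15, 9, 5, 6, 7, 8, 2, 10, 11, 12, 13, 14, 3]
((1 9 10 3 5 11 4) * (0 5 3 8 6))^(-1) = [6, 4, 2, 3, 11, 0, 8, 7, 10, 1, 9, 5] = (0 6 8 10 9 1 4 11 5)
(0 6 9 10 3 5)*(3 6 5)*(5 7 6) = [7, 1, 2, 3, 4, 0, 9, 6, 8, 10, 5] = (0 7 6 9 10 5)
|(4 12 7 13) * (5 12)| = |(4 5 12 7 13)| = 5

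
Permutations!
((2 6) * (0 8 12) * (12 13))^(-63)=[8, 1, 6, 3, 4, 5, 2, 7, 13, 9, 10, 11, 0, 12]=(0 8 13 12)(2 6)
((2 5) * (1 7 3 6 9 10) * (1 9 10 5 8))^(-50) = (1 10 8 6 2 3 5 7 9) = [0, 10, 3, 5, 4, 7, 2, 9, 6, 1, 8]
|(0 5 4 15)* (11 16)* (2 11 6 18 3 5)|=10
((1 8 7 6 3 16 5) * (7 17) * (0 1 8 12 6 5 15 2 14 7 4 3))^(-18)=(0 12)(1 6)(2 7 8 4 16)(3 15 14 5 17)=[12, 6, 7, 15, 16, 17, 1, 8, 4, 9, 10, 11, 0, 13, 5, 14, 2, 3]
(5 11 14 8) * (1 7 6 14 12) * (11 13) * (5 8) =(1 7 6 14 5 13 11 12) =[0, 7, 2, 3, 4, 13, 14, 6, 8, 9, 10, 12, 1, 11, 5]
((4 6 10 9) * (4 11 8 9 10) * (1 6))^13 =(1 6 4)(8 9 11) =[0, 6, 2, 3, 1, 5, 4, 7, 9, 11, 10, 8]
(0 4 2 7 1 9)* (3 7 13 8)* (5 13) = (0 4 2 5 13 8 3 7 1 9) = [4, 9, 5, 7, 2, 13, 6, 1, 3, 0, 10, 11, 12, 8]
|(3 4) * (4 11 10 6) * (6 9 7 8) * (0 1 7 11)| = |(0 1 7 8 6 4 3)(9 11 10)| = 21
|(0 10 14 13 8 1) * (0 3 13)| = |(0 10 14)(1 3 13 8)| = 12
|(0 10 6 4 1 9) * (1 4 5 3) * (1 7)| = |(0 10 6 5 3 7 1 9)| = 8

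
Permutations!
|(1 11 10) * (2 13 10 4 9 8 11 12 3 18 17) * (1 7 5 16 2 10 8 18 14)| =12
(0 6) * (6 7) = (0 7 6) = [7, 1, 2, 3, 4, 5, 0, 6]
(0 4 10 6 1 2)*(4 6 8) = (0 6 1 2)(4 10 8) = [6, 2, 0, 3, 10, 5, 1, 7, 4, 9, 8]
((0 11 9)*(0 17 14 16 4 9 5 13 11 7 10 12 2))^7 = [10, 1, 7, 3, 17, 13, 6, 12, 8, 14, 2, 5, 0, 11, 4, 15, 9, 16] = (0 10 2 7 12)(4 17 16 9 14)(5 13 11)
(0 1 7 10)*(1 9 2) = (0 9 2 1 7 10) = [9, 7, 1, 3, 4, 5, 6, 10, 8, 2, 0]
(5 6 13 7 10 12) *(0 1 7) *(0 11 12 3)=(0 1 7 10 3)(5 6 13 11 12)=[1, 7, 2, 0, 4, 6, 13, 10, 8, 9, 3, 12, 5, 11]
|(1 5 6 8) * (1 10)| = |(1 5 6 8 10)| = 5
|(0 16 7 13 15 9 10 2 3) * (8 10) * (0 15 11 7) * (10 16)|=24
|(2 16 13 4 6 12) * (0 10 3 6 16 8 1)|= |(0 10 3 6 12 2 8 1)(4 16 13)|= 24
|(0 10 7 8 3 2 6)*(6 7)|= 12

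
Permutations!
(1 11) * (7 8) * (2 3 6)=(1 11)(2 3 6)(7 8)=[0, 11, 3, 6, 4, 5, 2, 8, 7, 9, 10, 1]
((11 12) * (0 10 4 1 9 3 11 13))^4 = (0 9 13 1 12 4 11 10 3) = [9, 12, 2, 0, 11, 5, 6, 7, 8, 13, 3, 10, 4, 1]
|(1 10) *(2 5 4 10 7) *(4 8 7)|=12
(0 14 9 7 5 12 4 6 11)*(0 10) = [14, 1, 2, 3, 6, 12, 11, 5, 8, 7, 0, 10, 4, 13, 9] = (0 14 9 7 5 12 4 6 11 10)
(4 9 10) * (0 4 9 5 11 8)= (0 4 5 11 8)(9 10)= [4, 1, 2, 3, 5, 11, 6, 7, 0, 10, 9, 8]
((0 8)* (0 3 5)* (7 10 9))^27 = (10)(0 5 3 8) = [5, 1, 2, 8, 4, 3, 6, 7, 0, 9, 10]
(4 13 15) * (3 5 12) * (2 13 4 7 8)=(2 13 15 7 8)(3 5 12)=[0, 1, 13, 5, 4, 12, 6, 8, 2, 9, 10, 11, 3, 15, 14, 7]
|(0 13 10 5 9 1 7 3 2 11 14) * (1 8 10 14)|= 60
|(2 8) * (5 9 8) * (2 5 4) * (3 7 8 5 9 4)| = 7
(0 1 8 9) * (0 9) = (9)(0 1 8) = [1, 8, 2, 3, 4, 5, 6, 7, 0, 9]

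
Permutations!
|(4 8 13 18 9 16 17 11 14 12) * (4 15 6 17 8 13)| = |(4 13 18 9 16 8)(6 17 11 14 12 15)| = 6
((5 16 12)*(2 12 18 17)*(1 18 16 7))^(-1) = (1 7 5 12 2 17 18) = [0, 7, 17, 3, 4, 12, 6, 5, 8, 9, 10, 11, 2, 13, 14, 15, 16, 18, 1]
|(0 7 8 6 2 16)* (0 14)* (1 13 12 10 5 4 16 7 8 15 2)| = 33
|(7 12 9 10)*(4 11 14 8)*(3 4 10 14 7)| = 9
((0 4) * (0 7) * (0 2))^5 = (0 4 7 2) = [4, 1, 0, 3, 7, 5, 6, 2]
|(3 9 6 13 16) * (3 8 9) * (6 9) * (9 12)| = |(6 13 16 8)(9 12)| = 4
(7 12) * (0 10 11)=(0 10 11)(7 12)=[10, 1, 2, 3, 4, 5, 6, 12, 8, 9, 11, 0, 7]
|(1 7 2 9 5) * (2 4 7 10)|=10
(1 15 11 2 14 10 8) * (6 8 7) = (1 15 11 2 14 10 7 6 8) = [0, 15, 14, 3, 4, 5, 8, 6, 1, 9, 7, 2, 12, 13, 10, 11]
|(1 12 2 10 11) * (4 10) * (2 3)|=7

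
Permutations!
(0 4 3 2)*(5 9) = (0 4 3 2)(5 9) = [4, 1, 0, 2, 3, 9, 6, 7, 8, 5]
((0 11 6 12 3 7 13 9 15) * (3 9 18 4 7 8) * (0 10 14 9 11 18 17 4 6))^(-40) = (18) = [0, 1, 2, 3, 4, 5, 6, 7, 8, 9, 10, 11, 12, 13, 14, 15, 16, 17, 18]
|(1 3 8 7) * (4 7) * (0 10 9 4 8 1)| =|(0 10 9 4 7)(1 3)| =10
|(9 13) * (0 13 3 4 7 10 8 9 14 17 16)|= |(0 13 14 17 16)(3 4 7 10 8 9)|= 30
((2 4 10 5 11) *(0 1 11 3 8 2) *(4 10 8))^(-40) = [11, 0, 5, 8, 2, 4, 6, 7, 10, 9, 3, 1] = (0 11 1)(2 5 4)(3 8 10)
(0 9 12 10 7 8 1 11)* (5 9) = [5, 11, 2, 3, 4, 9, 6, 8, 1, 12, 7, 0, 10] = (0 5 9 12 10 7 8 1 11)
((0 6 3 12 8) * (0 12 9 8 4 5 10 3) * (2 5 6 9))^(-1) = (0 6 4 12 8 9)(2 3 10 5) = [6, 1, 3, 10, 12, 2, 4, 7, 9, 0, 5, 11, 8]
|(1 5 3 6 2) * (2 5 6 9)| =|(1 6 5 3 9 2)| =6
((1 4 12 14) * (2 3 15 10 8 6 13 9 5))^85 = [0, 4, 8, 6, 12, 10, 2, 7, 5, 15, 9, 11, 14, 3, 1, 13] = (1 4 12 14)(2 8 5 10 9 15 13 3 6)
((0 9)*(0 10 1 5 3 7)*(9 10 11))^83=(0 7 3 5 1 10)(9 11)=[7, 10, 2, 5, 4, 1, 6, 3, 8, 11, 0, 9]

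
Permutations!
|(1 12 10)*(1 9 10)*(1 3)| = |(1 12 3)(9 10)| = 6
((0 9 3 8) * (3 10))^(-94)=[9, 1, 2, 8, 4, 5, 6, 7, 0, 10, 3]=(0 9 10 3 8)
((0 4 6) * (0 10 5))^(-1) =(0 5 10 6 4) =[5, 1, 2, 3, 0, 10, 4, 7, 8, 9, 6]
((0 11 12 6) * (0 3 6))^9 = (12)(3 6) = [0, 1, 2, 6, 4, 5, 3, 7, 8, 9, 10, 11, 12]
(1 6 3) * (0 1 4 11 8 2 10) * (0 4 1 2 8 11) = (11)(0 2 10 4)(1 6 3) = [2, 6, 10, 1, 0, 5, 3, 7, 8, 9, 4, 11]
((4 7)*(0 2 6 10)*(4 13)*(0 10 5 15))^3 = (0 5 2 15 6) = [5, 1, 15, 3, 4, 2, 0, 7, 8, 9, 10, 11, 12, 13, 14, 6]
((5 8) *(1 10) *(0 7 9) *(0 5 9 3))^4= (10)(0 7 3)(5 8 9)= [7, 1, 2, 0, 4, 8, 6, 3, 9, 5, 10]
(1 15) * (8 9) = (1 15)(8 9) = [0, 15, 2, 3, 4, 5, 6, 7, 9, 8, 10, 11, 12, 13, 14, 1]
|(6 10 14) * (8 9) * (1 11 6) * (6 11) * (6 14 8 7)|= |(1 14)(6 10 8 9 7)|= 10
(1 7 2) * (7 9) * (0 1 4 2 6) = (0 1 9 7 6)(2 4) = [1, 9, 4, 3, 2, 5, 0, 6, 8, 7]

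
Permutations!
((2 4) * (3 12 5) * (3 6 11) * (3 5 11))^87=[0, 1, 4, 11, 2, 3, 12, 7, 8, 9, 10, 6, 5]=(2 4)(3 11 6 12 5)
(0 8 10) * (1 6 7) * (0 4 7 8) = (1 6 8 10 4 7) = [0, 6, 2, 3, 7, 5, 8, 1, 10, 9, 4]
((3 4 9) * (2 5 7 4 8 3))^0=(9)=[0, 1, 2, 3, 4, 5, 6, 7, 8, 9]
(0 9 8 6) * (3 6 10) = (0 9 8 10 3 6) = [9, 1, 2, 6, 4, 5, 0, 7, 10, 8, 3]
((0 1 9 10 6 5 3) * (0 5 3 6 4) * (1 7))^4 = (0 10 1)(3 5 6)(4 9 7) = [10, 0, 2, 5, 9, 6, 3, 4, 8, 7, 1]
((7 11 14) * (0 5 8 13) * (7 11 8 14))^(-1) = (0 13 8 7 11 14 5) = [13, 1, 2, 3, 4, 0, 6, 11, 7, 9, 10, 14, 12, 8, 5]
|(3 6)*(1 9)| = 2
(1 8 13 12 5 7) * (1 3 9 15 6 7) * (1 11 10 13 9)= [0, 8, 2, 1, 4, 11, 7, 3, 9, 15, 13, 10, 5, 12, 14, 6]= (1 8 9 15 6 7 3)(5 11 10 13 12)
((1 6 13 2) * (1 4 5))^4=[0, 4, 6, 3, 13, 2, 5, 7, 8, 9, 10, 11, 12, 1]=(1 4 13)(2 6 5)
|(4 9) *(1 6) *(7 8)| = |(1 6)(4 9)(7 8)| = 2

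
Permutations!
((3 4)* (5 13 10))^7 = (3 4)(5 13 10) = [0, 1, 2, 4, 3, 13, 6, 7, 8, 9, 5, 11, 12, 10]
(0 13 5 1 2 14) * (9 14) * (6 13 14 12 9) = (0 14)(1 2 6 13 5)(9 12) = [14, 2, 6, 3, 4, 1, 13, 7, 8, 12, 10, 11, 9, 5, 0]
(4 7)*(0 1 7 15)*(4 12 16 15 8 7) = (0 1 4 8 7 12 16 15) = [1, 4, 2, 3, 8, 5, 6, 12, 7, 9, 10, 11, 16, 13, 14, 0, 15]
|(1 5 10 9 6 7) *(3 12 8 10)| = 9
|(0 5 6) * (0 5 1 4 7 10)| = |(0 1 4 7 10)(5 6)| = 10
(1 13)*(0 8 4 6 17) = [8, 13, 2, 3, 6, 5, 17, 7, 4, 9, 10, 11, 12, 1, 14, 15, 16, 0] = (0 8 4 6 17)(1 13)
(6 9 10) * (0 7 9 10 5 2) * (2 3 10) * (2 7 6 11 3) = (0 6 7 9 5 2)(3 10 11) = [6, 1, 0, 10, 4, 2, 7, 9, 8, 5, 11, 3]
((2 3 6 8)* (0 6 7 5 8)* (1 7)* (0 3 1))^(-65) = (8)(0 6 3) = [6, 1, 2, 0, 4, 5, 3, 7, 8]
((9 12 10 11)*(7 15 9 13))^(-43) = (7 13 11 10 12 9 15) = [0, 1, 2, 3, 4, 5, 6, 13, 8, 15, 12, 10, 9, 11, 14, 7]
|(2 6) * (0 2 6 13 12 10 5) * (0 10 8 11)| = 6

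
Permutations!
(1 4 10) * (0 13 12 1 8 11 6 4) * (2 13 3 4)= (0 3 4 10 8 11 6 2 13 12 1)= [3, 0, 13, 4, 10, 5, 2, 7, 11, 9, 8, 6, 1, 12]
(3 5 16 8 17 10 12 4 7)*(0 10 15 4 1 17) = (0 10 12 1 17 15 4 7 3 5 16 8) = [10, 17, 2, 5, 7, 16, 6, 3, 0, 9, 12, 11, 1, 13, 14, 4, 8, 15]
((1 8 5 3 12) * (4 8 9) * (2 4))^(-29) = (1 4 3 9 8 12 2 5) = [0, 4, 5, 9, 3, 1, 6, 7, 12, 8, 10, 11, 2]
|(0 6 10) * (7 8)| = |(0 6 10)(7 8)| = 6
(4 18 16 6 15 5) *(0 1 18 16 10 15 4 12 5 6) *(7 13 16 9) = [1, 18, 2, 3, 9, 12, 4, 13, 8, 7, 15, 11, 5, 16, 14, 6, 0, 17, 10] = (0 1 18 10 15 6 4 9 7 13 16)(5 12)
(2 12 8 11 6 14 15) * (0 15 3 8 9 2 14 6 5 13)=(0 15 14 3 8 11 5 13)(2 12 9)=[15, 1, 12, 8, 4, 13, 6, 7, 11, 2, 10, 5, 9, 0, 3, 14]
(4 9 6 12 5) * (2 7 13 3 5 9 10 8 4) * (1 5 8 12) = (1 5 2 7 13 3 8 4 10 12 9 6) = [0, 5, 7, 8, 10, 2, 1, 13, 4, 6, 12, 11, 9, 3]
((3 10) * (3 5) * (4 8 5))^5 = [0, 1, 2, 3, 4, 5, 6, 7, 8, 9, 10] = (10)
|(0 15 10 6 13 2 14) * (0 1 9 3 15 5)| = |(0 5)(1 9 3 15 10 6 13 2 14)| = 18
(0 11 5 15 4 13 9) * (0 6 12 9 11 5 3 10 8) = (0 5 15 4 13 11 3 10 8)(6 12 9) = [5, 1, 2, 10, 13, 15, 12, 7, 0, 6, 8, 3, 9, 11, 14, 4]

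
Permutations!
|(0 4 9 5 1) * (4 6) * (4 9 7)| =10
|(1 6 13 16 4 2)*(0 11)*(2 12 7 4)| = 30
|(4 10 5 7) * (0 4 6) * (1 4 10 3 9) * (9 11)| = |(0 10 5 7 6)(1 4 3 11 9)| = 5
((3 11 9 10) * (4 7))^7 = [0, 1, 2, 10, 7, 5, 6, 4, 8, 11, 9, 3] = (3 10 9 11)(4 7)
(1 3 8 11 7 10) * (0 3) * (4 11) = (0 3 8 4 11 7 10 1) = [3, 0, 2, 8, 11, 5, 6, 10, 4, 9, 1, 7]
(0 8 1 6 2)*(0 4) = (0 8 1 6 2 4) = [8, 6, 4, 3, 0, 5, 2, 7, 1]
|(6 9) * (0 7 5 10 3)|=10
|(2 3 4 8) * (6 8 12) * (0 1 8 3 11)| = |(0 1 8 2 11)(3 4 12 6)| = 20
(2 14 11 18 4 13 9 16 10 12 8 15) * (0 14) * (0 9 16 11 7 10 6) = (0 14 7 10 12 8 15 2 9 11 18 4 13 16 6) = [14, 1, 9, 3, 13, 5, 0, 10, 15, 11, 12, 18, 8, 16, 7, 2, 6, 17, 4]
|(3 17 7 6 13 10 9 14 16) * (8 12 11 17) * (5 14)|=|(3 8 12 11 17 7 6 13 10 9 5 14 16)|=13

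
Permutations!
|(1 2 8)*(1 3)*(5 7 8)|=6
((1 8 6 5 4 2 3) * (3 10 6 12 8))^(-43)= (1 3)(2 6 4 10 5)(8 12)= [0, 3, 6, 1, 10, 2, 4, 7, 12, 9, 5, 11, 8]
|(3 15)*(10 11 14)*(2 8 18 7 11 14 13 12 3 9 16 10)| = 13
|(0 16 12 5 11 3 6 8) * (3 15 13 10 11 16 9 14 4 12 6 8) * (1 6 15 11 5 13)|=14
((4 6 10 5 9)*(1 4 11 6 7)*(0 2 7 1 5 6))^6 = (11) = [0, 1, 2, 3, 4, 5, 6, 7, 8, 9, 10, 11]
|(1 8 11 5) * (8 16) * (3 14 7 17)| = 20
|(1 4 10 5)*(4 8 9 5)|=4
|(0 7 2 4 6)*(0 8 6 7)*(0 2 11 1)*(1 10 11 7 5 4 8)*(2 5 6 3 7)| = 20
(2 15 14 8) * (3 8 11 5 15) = [0, 1, 3, 8, 4, 15, 6, 7, 2, 9, 10, 5, 12, 13, 11, 14] = (2 3 8)(5 15 14 11)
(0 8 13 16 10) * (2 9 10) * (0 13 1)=(0 8 1)(2 9 10 13 16)=[8, 0, 9, 3, 4, 5, 6, 7, 1, 10, 13, 11, 12, 16, 14, 15, 2]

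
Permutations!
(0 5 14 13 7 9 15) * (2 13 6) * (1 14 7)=[5, 14, 13, 3, 4, 7, 2, 9, 8, 15, 10, 11, 12, 1, 6, 0]=(0 5 7 9 15)(1 14 6 2 13)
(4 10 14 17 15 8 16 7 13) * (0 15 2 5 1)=(0 15 8 16 7 13 4 10 14 17 2 5 1)=[15, 0, 5, 3, 10, 1, 6, 13, 16, 9, 14, 11, 12, 4, 17, 8, 7, 2]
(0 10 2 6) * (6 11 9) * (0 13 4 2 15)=(0 10 15)(2 11 9 6 13 4)=[10, 1, 11, 3, 2, 5, 13, 7, 8, 6, 15, 9, 12, 4, 14, 0]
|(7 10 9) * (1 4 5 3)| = 12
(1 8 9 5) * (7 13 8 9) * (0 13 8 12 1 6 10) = (0 13 12 1 9 5 6 10)(7 8) = [13, 9, 2, 3, 4, 6, 10, 8, 7, 5, 0, 11, 1, 12]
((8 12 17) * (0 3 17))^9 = (0 12 8 17 3) = [12, 1, 2, 0, 4, 5, 6, 7, 17, 9, 10, 11, 8, 13, 14, 15, 16, 3]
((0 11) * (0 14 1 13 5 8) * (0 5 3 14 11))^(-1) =(1 14 3 13)(5 8) =[0, 14, 2, 13, 4, 8, 6, 7, 5, 9, 10, 11, 12, 1, 3]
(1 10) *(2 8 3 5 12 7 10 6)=(1 6 2 8 3 5 12 7 10)=[0, 6, 8, 5, 4, 12, 2, 10, 3, 9, 1, 11, 7]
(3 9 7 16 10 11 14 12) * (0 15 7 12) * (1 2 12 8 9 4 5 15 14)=(0 14)(1 2 12 3 4 5 15 7 16 10 11)(8 9)=[14, 2, 12, 4, 5, 15, 6, 16, 9, 8, 11, 1, 3, 13, 0, 7, 10]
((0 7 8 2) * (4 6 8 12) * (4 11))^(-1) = (0 2 8 6 4 11 12 7) = [2, 1, 8, 3, 11, 5, 4, 0, 6, 9, 10, 12, 7]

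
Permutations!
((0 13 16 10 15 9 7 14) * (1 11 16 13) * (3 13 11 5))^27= (0 3 16 9)(1 13 10 7)(5 11 15 14)= [3, 13, 2, 16, 4, 11, 6, 1, 8, 0, 7, 15, 12, 10, 5, 14, 9]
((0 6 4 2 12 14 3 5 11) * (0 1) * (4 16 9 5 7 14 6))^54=(0 6 11 2 9)(1 12 5 4 16)=[6, 12, 9, 3, 16, 4, 11, 7, 8, 0, 10, 2, 5, 13, 14, 15, 1]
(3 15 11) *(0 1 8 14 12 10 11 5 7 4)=(0 1 8 14 12 10 11 3 15 5 7 4)=[1, 8, 2, 15, 0, 7, 6, 4, 14, 9, 11, 3, 10, 13, 12, 5]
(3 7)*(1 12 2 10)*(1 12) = [0, 1, 10, 7, 4, 5, 6, 3, 8, 9, 12, 11, 2] = (2 10 12)(3 7)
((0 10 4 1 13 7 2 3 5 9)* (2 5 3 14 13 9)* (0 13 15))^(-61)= (0 13 15 9 14 1 2 4 5 10 7)= [13, 2, 4, 3, 5, 10, 6, 0, 8, 14, 7, 11, 12, 15, 1, 9]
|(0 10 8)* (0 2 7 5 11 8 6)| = |(0 10 6)(2 7 5 11 8)| = 15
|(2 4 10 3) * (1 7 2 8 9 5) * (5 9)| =|(1 7 2 4 10 3 8 5)| =8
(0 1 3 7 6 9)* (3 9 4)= (0 1 9)(3 7 6 4)= [1, 9, 2, 7, 3, 5, 4, 6, 8, 0]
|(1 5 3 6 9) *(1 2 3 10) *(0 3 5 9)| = |(0 3 6)(1 9 2 5 10)| = 15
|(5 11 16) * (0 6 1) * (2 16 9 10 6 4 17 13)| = 12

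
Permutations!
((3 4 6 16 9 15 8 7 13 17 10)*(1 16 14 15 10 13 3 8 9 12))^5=(1 12 16)(3 9 4 10 6 8 14 7 15)(13 17)=[0, 12, 2, 9, 10, 5, 8, 15, 14, 4, 6, 11, 16, 17, 7, 3, 1, 13]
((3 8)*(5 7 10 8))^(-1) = (3 8 10 7 5) = [0, 1, 2, 8, 4, 3, 6, 5, 10, 9, 7]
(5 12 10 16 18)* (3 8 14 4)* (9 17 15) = (3 8 14 4)(5 12 10 16 18)(9 17 15) = [0, 1, 2, 8, 3, 12, 6, 7, 14, 17, 16, 11, 10, 13, 4, 9, 18, 15, 5]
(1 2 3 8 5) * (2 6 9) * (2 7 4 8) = (1 6 9 7 4 8 5)(2 3) = [0, 6, 3, 2, 8, 1, 9, 4, 5, 7]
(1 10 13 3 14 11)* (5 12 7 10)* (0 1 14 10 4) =(0 1 5 12 7 4)(3 10 13)(11 14) =[1, 5, 2, 10, 0, 12, 6, 4, 8, 9, 13, 14, 7, 3, 11]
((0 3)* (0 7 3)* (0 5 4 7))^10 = (7) = [0, 1, 2, 3, 4, 5, 6, 7]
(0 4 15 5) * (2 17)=[4, 1, 17, 3, 15, 0, 6, 7, 8, 9, 10, 11, 12, 13, 14, 5, 16, 2]=(0 4 15 5)(2 17)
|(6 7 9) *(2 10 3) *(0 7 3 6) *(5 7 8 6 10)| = |(10)(0 8 6 3 2 5 7 9)| = 8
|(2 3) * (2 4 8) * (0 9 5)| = |(0 9 5)(2 3 4 8)| = 12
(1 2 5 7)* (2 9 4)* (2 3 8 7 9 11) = (1 11 2 5 9 4 3 8 7) = [0, 11, 5, 8, 3, 9, 6, 1, 7, 4, 10, 2]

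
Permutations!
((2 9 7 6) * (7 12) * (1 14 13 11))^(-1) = [0, 11, 6, 3, 4, 5, 7, 12, 8, 2, 10, 13, 9, 14, 1] = (1 11 13 14)(2 6 7 12 9)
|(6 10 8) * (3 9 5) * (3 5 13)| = 3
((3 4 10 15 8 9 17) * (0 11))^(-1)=[11, 1, 2, 17, 3, 5, 6, 7, 15, 8, 4, 0, 12, 13, 14, 10, 16, 9]=(0 11)(3 17 9 8 15 10 4)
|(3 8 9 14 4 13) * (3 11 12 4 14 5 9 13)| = |(14)(3 8 13 11 12 4)(5 9)| = 6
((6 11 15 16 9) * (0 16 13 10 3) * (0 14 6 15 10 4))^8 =(0 9 13)(3 11 14 10 6)(4 16 15) =[9, 1, 2, 11, 16, 5, 3, 7, 8, 13, 6, 14, 12, 0, 10, 4, 15]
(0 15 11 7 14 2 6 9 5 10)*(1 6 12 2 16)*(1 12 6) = (0 15 11 7 14 16 12 2 6 9 5 10) = [15, 1, 6, 3, 4, 10, 9, 14, 8, 5, 0, 7, 2, 13, 16, 11, 12]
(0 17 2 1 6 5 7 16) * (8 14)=(0 17 2 1 6 5 7 16)(8 14)=[17, 6, 1, 3, 4, 7, 5, 16, 14, 9, 10, 11, 12, 13, 8, 15, 0, 2]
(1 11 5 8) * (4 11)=(1 4 11 5 8)=[0, 4, 2, 3, 11, 8, 6, 7, 1, 9, 10, 5]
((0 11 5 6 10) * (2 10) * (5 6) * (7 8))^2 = (0 6 10 11 2) = [6, 1, 0, 3, 4, 5, 10, 7, 8, 9, 11, 2]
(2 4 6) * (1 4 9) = (1 4 6 2 9) = [0, 4, 9, 3, 6, 5, 2, 7, 8, 1]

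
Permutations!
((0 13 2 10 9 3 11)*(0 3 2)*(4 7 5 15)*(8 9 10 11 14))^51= [13, 1, 14, 9, 15, 7, 6, 4, 11, 3, 10, 8, 12, 0, 2, 5]= (0 13)(2 14)(3 9)(4 15 5 7)(8 11)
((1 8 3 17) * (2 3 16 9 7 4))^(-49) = (1 4 8 2 16 3 9 17 7) = [0, 4, 16, 9, 8, 5, 6, 1, 2, 17, 10, 11, 12, 13, 14, 15, 3, 7]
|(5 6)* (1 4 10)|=6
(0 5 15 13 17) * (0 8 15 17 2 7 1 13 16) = [5, 13, 7, 3, 4, 17, 6, 1, 15, 9, 10, 11, 12, 2, 14, 16, 0, 8] = (0 5 17 8 15 16)(1 13 2 7)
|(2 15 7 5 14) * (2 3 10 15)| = |(3 10 15 7 5 14)| = 6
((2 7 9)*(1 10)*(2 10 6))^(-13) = (1 10 9 7 2 6) = [0, 10, 6, 3, 4, 5, 1, 2, 8, 7, 9]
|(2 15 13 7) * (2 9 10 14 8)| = |(2 15 13 7 9 10 14 8)| = 8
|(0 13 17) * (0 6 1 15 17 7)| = 12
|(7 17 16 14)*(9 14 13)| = |(7 17 16 13 9 14)| = 6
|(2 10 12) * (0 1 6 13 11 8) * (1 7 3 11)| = |(0 7 3 11 8)(1 6 13)(2 10 12)| = 15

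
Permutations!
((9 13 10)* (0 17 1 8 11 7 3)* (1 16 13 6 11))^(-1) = (0 3 7 11 6 9 10 13 16 17)(1 8) = [3, 8, 2, 7, 4, 5, 9, 11, 1, 10, 13, 6, 12, 16, 14, 15, 17, 0]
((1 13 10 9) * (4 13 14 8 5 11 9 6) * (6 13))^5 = (1 9 11 5 8 14)(4 6)(10 13) = [0, 9, 2, 3, 6, 8, 4, 7, 14, 11, 13, 5, 12, 10, 1]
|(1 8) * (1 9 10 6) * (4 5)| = 10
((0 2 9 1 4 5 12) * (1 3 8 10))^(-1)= [12, 10, 0, 9, 1, 4, 6, 7, 3, 2, 8, 11, 5]= (0 12 5 4 1 10 8 3 9 2)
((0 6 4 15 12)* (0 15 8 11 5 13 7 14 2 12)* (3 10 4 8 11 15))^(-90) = (0 8)(6 15) = [8, 1, 2, 3, 4, 5, 15, 7, 0, 9, 10, 11, 12, 13, 14, 6]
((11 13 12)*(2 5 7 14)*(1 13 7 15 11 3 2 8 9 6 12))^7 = (1 13)(2 9 11 3 8 15 12 14 5 6 7) = [0, 13, 9, 8, 4, 6, 7, 2, 15, 11, 10, 3, 14, 1, 5, 12]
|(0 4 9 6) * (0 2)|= |(0 4 9 6 2)|= 5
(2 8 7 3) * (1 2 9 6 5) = [0, 2, 8, 9, 4, 1, 5, 3, 7, 6] = (1 2 8 7 3 9 6 5)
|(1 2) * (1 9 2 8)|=|(1 8)(2 9)|=2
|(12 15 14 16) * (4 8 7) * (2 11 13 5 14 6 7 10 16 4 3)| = 14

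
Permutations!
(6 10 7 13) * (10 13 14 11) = (6 13)(7 14 11 10) = [0, 1, 2, 3, 4, 5, 13, 14, 8, 9, 7, 10, 12, 6, 11]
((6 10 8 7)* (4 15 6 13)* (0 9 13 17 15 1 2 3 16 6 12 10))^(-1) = [6, 4, 1, 2, 13, 5, 16, 8, 10, 0, 12, 11, 15, 9, 14, 17, 3, 7] = (0 6 16 3 2 1 4 13 9)(7 8 10 12 15 17)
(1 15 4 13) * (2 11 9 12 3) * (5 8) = (1 15 4 13)(2 11 9 12 3)(5 8) = [0, 15, 11, 2, 13, 8, 6, 7, 5, 12, 10, 9, 3, 1, 14, 4]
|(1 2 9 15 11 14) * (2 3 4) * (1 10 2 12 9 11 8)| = 28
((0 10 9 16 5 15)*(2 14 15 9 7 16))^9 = (16) = [0, 1, 2, 3, 4, 5, 6, 7, 8, 9, 10, 11, 12, 13, 14, 15, 16]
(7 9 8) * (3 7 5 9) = (3 7)(5 9 8) = [0, 1, 2, 7, 4, 9, 6, 3, 5, 8]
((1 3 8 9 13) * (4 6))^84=(1 13 9 8 3)=[0, 13, 2, 1, 4, 5, 6, 7, 3, 8, 10, 11, 12, 9]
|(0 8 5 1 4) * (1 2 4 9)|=|(0 8 5 2 4)(1 9)|=10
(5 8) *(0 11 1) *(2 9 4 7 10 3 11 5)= (0 5 8 2 9 4 7 10 3 11 1)= [5, 0, 9, 11, 7, 8, 6, 10, 2, 4, 3, 1]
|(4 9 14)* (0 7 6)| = 3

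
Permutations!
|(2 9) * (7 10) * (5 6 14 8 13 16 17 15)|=|(2 9)(5 6 14 8 13 16 17 15)(7 10)|=8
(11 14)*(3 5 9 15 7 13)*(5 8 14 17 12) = (3 8 14 11 17 12 5 9 15 7 13) = [0, 1, 2, 8, 4, 9, 6, 13, 14, 15, 10, 17, 5, 3, 11, 7, 16, 12]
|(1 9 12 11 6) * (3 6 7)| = 7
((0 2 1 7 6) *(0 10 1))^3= (0 2)(1 10 6 7)= [2, 10, 0, 3, 4, 5, 7, 1, 8, 9, 6]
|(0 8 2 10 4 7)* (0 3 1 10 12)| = 20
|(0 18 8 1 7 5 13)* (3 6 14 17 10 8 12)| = |(0 18 12 3 6 14 17 10 8 1 7 5 13)| = 13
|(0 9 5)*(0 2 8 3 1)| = |(0 9 5 2 8 3 1)| = 7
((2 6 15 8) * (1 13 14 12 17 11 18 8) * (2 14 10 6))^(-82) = (1 6 13 15 10)(8 12 11)(14 17 18) = [0, 6, 2, 3, 4, 5, 13, 7, 12, 9, 1, 8, 11, 15, 17, 10, 16, 18, 14]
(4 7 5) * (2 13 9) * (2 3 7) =(2 13 9 3 7 5 4) =[0, 1, 13, 7, 2, 4, 6, 5, 8, 3, 10, 11, 12, 9]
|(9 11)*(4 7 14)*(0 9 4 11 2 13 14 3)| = 9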